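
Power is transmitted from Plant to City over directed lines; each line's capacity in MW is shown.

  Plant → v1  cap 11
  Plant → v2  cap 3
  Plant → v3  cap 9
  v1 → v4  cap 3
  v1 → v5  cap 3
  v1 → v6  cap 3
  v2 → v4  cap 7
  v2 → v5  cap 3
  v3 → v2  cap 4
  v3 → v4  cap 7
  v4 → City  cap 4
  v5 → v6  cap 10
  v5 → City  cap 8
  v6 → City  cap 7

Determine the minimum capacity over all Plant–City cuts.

13

Augment Plant→v1→v4→City: bottleneck 3, flow now 3.
Augment Plant→v1→v5→City: bottleneck 3, flow now 6.
Augment Plant→v1→v6→City: bottleneck 3, flow now 9.
Augment Plant→v2→v4→City: bottleneck 1, flow now 10.
Augment Plant→v2→v5→City: bottleneck 2, flow now 12.
Augment Plant→v3→v2→v5→City: bottleneck 1, flow now 13.
No augmenting path remains; maximum flow = 13.
By max-flow min-cut, the minimum cut capacity equals the max flow.
In the residual graph, reachable from Plant: {Plant, v1, v2, v3, v4}.
Min-cut edges: v1→v5 (3), v1→v6 (3), v2→v5 (3), v4→City (4); capacity 3 + 3 + 3 + 4 = 13.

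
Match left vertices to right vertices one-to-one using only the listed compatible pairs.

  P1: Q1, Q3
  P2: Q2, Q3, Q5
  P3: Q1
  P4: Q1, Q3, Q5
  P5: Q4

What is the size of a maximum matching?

5

Unit-capacity flow: source→left, listed edges, right→sink; max matching = max flow.
Augmenting path P1→Q1 (+1); matched 1.
Augmenting path P2→Q2 (+1); matched 2.
Augmenting path P4→Q3 (+1); matched 3.
Augmenting path P5→Q4 (+1); matched 4.
Augmenting path P3→Q1→P1→Q3→P4→Q5 (+1); matched 5.
No augmenting path remains; maximum matching = 5.
König certificate: {P1, P2, P3, P4, P5} is a vertex cover of size 5 (every listed pair touches it), so no matching can be larger.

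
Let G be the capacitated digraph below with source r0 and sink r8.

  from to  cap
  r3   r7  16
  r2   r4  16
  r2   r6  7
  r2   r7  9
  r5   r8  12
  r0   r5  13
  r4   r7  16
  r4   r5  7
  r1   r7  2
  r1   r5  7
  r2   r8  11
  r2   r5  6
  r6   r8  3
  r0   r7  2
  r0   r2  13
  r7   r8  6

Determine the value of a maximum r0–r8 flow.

27

Augment r0→r2→r8: bottleneck 11, flow now 11.
Augment r0→r5→r8: bottleneck 12, flow now 23.
Augment r0→r7→r8: bottleneck 2, flow now 25.
Augment r0→r2→r6→r8: bottleneck 2, flow now 27.
No augmenting path remains; maximum flow = 27.
In the residual graph, reachable from r0: {r0, r5}.
Min-cut edges: r0→r2 (13), r0→r7 (2), r5→r8 (12); capacity 13 + 2 + 12 = 27.
This cut is saturated, so no flow can exceed 27.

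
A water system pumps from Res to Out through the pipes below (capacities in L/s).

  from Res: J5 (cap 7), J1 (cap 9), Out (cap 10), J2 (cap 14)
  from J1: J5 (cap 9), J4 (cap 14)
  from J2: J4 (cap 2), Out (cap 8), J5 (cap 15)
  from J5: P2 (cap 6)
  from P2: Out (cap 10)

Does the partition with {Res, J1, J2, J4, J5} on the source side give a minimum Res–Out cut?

Yes — it is a minimum cut (capacity 24).

Given cut capacity: 10 + 8 + 6 = 24.
Augment Res→Out: bottleneck 10, flow now 10.
Augment Res→J2→Out: bottleneck 8, flow now 18.
Augment Res→J5→P2→Out: bottleneck 6, flow now 24.
No augmenting path remains; maximum flow = 24.
Cut capacity 24 equals the max flow, so it is a minimum cut.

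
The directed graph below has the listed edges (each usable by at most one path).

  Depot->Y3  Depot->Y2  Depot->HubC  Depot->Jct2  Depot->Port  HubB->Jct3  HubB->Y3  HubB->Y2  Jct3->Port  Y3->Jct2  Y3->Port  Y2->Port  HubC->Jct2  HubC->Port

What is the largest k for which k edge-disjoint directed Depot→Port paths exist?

Assign every edge capacity 1; by Menger, the answer equals the max flow.
Path Depot→Port (+1); total 1.
Path Depot→Y3→Port (+1); total 2.
Path Depot→Y2→Port (+1); total 3.
Path Depot→HubC→Port (+1); total 4.
No residual Depot→Port path; max flow = 4.
Certifying cut of size 4: {Depot→HubC, Depot→Port, Depot→Y2, Depot→Y3}.

4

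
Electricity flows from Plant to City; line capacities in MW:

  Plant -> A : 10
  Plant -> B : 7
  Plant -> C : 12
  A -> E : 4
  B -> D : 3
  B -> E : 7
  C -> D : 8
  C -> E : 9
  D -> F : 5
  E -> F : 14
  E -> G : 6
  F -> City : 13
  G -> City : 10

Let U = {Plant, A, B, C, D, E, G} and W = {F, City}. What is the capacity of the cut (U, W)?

29

Edges leaving {Plant, A, B, C, D, E, G}: D→F (5), E→F (14), G→City (10).
Cut capacity = 5 + 14 + 10 = 29.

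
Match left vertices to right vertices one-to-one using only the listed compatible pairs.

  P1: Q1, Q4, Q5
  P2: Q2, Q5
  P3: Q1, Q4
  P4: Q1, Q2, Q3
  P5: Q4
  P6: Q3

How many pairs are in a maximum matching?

5

Unit-capacity flow: source→left, listed edges, right→sink; max matching = max flow.
Augmenting path P1→Q1 (+1); matched 1.
Augmenting path P2→Q2 (+1); matched 2.
Augmenting path P3→Q4 (+1); matched 3.
Augmenting path P4→Q3 (+1); matched 4.
Augmenting path P5→Q4→P3→Q1→P1→Q5 (+1); matched 5.
No augmenting path remains; maximum matching = 5.
König certificate: {Q1, Q2, Q3, Q4, Q5} is a vertex cover of size 5 (every listed pair touches it), so no matching can be larger.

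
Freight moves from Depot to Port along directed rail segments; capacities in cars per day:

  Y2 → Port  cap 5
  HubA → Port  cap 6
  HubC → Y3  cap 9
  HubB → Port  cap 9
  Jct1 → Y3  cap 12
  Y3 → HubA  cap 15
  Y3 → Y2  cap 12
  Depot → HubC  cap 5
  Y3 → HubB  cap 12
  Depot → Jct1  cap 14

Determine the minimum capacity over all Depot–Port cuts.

Augment Depot→Jct1→Y3→HubB→Port: bottleneck 9, flow now 9.
Augment Depot→Jct1→Y3→Y2→Port: bottleneck 3, flow now 12.
Augment Depot→HubC→Y3→Y2→Port: bottleneck 2, flow now 14.
Augment Depot→HubC→Y3→HubA→Port: bottleneck 3, flow now 17.
No augmenting path remains; maximum flow = 17.
By max-flow min-cut, the minimum cut capacity equals the max flow.
In the residual graph, reachable from Depot: {Depot, Jct1}.
Min-cut edges: Depot→HubC (5), Jct1→Y3 (12); capacity 5 + 12 = 17.

17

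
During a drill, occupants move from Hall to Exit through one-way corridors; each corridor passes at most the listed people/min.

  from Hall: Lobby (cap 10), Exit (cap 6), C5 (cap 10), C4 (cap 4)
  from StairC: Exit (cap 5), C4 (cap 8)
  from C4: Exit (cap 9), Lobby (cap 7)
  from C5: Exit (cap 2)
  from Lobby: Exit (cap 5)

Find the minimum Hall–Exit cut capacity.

17

Augment Hall→Exit: bottleneck 6, flow now 6.
Augment Hall→C4→Exit: bottleneck 4, flow now 10.
Augment Hall→C5→Exit: bottleneck 2, flow now 12.
Augment Hall→Lobby→Exit: bottleneck 5, flow now 17.
No augmenting path remains; maximum flow = 17.
By max-flow min-cut, the minimum cut capacity equals the max flow.
In the residual graph, reachable from Hall: {Hall, C5, Lobby}.
Min-cut edges: Hall→C4 (4), Hall→Exit (6), C5→Exit (2), Lobby→Exit (5); capacity 4 + 6 + 2 + 5 = 17.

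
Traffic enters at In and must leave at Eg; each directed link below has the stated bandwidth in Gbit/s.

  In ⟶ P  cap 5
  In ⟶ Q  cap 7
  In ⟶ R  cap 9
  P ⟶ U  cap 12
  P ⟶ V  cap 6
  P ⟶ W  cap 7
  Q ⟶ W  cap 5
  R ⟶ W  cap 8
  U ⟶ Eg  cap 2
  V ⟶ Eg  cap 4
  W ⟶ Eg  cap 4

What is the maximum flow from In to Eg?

Augment In→P→U→Eg: bottleneck 2, flow now 2.
Augment In→P→V→Eg: bottleneck 3, flow now 5.
Augment In→Q→W→Eg: bottleneck 4, flow now 9.
No augmenting path remains; maximum flow = 9.
In the residual graph, reachable from In: {In, Q, R, W}.
Min-cut edges: In→P (5), W→Eg (4); capacity 5 + 4 = 9.
This cut is saturated, so no flow can exceed 9.

9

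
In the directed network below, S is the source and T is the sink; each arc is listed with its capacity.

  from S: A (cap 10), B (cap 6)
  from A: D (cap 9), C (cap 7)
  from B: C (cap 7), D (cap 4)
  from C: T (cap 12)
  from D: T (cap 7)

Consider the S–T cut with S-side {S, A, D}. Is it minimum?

No — its capacity is 20, but the minimum cut has capacity 16.

Given cut capacity: 6 + 7 + 7 = 20.
Augment S→A→C→T: bottleneck 7, flow now 7.
Augment S→A→D→T: bottleneck 3, flow now 10.
Augment S→B→C→T: bottleneck 5, flow now 15.
Augment S→B→D→T: bottleneck 1, flow now 16.
No augmenting path remains; maximum flow = 16.
In the residual graph, reachable from S: {S}.
Min-cut edges: S→A (10), S→B (6); capacity 10 + 6 = 16.
Cut capacity 20 exceeds the max flow 16, so it is not minimum.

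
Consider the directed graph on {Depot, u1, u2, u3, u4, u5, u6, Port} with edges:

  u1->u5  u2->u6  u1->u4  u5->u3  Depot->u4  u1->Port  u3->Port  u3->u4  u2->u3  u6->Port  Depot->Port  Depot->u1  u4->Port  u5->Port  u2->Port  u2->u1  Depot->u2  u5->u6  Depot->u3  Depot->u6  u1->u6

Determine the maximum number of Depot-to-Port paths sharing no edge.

6

Assign every edge capacity 1; by Menger, the answer equals the max flow.
Path Depot→Port (+1); total 1.
Path Depot→u1→Port (+1); total 2.
Path Depot→u2→Port (+1); total 3.
Path Depot→u3→Port (+1); total 4.
Path Depot→u4→Port (+1); total 5.
Path Depot→u6→Port (+1); total 6.
No residual Depot→Port path; max flow = 6.
Certifying cut of size 6: {Depot→Port, Depot→u1, Depot→u2, Depot→u3, Depot→u4, Depot→u6}.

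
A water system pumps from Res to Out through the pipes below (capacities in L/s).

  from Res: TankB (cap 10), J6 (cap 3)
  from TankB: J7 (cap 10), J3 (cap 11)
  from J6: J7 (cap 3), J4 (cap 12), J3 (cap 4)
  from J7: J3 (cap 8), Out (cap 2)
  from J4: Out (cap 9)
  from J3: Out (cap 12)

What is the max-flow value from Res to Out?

Augment Res→TankB→J7→Out: bottleneck 2, flow now 2.
Augment Res→TankB→J3→Out: bottleneck 8, flow now 10.
Augment Res→J6→J4→Out: bottleneck 3, flow now 13.
No augmenting path remains; maximum flow = 13.
In the residual graph, reachable from Res: {Res}.
Min-cut edges: Res→TankB (10), Res→J6 (3); capacity 10 + 3 = 13.
This cut is saturated, so no flow can exceed 13.

13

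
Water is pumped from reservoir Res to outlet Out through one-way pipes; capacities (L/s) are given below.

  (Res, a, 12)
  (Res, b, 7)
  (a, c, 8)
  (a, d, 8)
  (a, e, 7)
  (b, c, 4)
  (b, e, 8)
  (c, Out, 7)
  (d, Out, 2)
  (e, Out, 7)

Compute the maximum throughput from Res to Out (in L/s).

16

Augment Res→a→c→Out: bottleneck 7, flow now 7.
Augment Res→a→d→Out: bottleneck 2, flow now 9.
Augment Res→a→e→Out: bottleneck 3, flow now 12.
Augment Res→b→e→Out: bottleneck 4, flow now 16.
No augmenting path remains; maximum flow = 16.
In the residual graph, reachable from Res: {Res, a, b, c, d, e}.
Min-cut edges: c→Out (7), d→Out (2), e→Out (7); capacity 7 + 2 + 7 = 16.
This cut is saturated, so no flow can exceed 16.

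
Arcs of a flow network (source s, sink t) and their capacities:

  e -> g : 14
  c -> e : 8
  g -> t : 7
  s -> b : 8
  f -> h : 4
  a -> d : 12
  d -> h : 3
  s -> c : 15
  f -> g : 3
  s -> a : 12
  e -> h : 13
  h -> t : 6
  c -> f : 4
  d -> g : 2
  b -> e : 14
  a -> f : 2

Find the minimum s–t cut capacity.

13

Augment s→a→d→g→t: bottleneck 2, flow now 2.
Augment s→a→d→h→t: bottleneck 3, flow now 5.
Augment s→a→f→g→t: bottleneck 2, flow now 7.
Augment s→b→e→g→t: bottleneck 3, flow now 10.
Augment s→b→e→h→t: bottleneck 3, flow now 13.
No augmenting path remains; maximum flow = 13.
By max-flow min-cut, the minimum cut capacity equals the max flow.
In the residual graph, reachable from s: {s, a, b, c, d, e, f, g, h}.
Min-cut edges: g→t (7), h→t (6); capacity 7 + 6 = 13.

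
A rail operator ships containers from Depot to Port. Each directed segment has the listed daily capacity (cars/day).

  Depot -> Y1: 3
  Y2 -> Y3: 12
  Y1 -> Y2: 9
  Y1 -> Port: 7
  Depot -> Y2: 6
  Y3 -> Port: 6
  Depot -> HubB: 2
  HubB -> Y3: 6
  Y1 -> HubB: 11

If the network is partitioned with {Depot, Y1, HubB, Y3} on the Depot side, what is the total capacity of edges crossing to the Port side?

28

Edges leaving {Depot, Y1, HubB, Y3}: Depot→Y2 (6), Y1→Y2 (9), Y1→Port (7), Y3→Port (6).
Cut capacity = 6 + 9 + 7 + 6 = 28.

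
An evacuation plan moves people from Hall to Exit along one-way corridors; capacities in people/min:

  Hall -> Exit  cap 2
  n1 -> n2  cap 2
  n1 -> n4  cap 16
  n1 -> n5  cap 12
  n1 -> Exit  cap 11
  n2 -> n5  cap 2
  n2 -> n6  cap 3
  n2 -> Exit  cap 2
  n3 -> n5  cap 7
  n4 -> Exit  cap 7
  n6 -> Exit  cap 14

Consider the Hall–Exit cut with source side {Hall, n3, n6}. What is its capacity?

Edges leaving {Hall, n3, n6}: Hall→Exit (2), n3→n5 (7), n6→Exit (14).
Cut capacity = 2 + 7 + 14 = 23.

23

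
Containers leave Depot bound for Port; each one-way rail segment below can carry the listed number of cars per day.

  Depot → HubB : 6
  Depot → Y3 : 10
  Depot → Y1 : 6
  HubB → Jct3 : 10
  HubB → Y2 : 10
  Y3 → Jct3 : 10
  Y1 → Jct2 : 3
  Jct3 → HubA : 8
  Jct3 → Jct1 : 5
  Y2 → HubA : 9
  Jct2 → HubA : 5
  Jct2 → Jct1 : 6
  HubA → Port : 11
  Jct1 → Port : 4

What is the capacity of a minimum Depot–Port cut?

15

Augment Depot→HubB→Jct3→HubA→Port: bottleneck 6, flow now 6.
Augment Depot→Y3→Jct3→HubA→Port: bottleneck 2, flow now 8.
Augment Depot→Y3→Jct3→Jct1→Port: bottleneck 4, flow now 12.
Augment Depot→Y1→Jct2→HubA→Port: bottleneck 3, flow now 15.
No augmenting path remains; maximum flow = 15.
By max-flow min-cut, the minimum cut capacity equals the max flow.
In the residual graph, reachable from Depot: {Depot, HubB, Y3, Y1, Jct3, Y2, Jct2, HubA, Jct1}.
Min-cut edges: HubA→Port (11), Jct1→Port (4); capacity 11 + 4 = 15.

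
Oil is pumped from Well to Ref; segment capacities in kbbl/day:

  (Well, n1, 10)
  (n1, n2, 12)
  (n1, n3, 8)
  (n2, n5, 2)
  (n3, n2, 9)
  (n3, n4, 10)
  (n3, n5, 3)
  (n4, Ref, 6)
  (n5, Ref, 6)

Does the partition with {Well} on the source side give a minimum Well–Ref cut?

Yes — it is a minimum cut (capacity 10).

Given cut capacity: 10 = 10.
Augment Well→n1→n2→n5→Ref: bottleneck 2, flow now 2.
Augment Well→n1→n3→n4→Ref: bottleneck 6, flow now 8.
Augment Well→n1→n3→n5→Ref: bottleneck 2, flow now 10.
No augmenting path remains; maximum flow = 10.
Cut capacity 10 equals the max flow, so it is a minimum cut.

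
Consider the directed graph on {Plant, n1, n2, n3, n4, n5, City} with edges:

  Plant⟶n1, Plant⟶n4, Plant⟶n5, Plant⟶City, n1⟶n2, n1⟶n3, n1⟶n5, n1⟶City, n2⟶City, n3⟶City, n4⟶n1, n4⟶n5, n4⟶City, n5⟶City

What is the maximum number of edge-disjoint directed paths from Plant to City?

Assign every edge capacity 1; by Menger, the answer equals the max flow.
Path Plant→City (+1); total 1.
Path Plant→n1→City (+1); total 2.
Path Plant→n4→City (+1); total 3.
Path Plant→n5→City (+1); total 4.
No residual Plant→City path; max flow = 4.
Certifying cut of size 4: {Plant→City, Plant→n1, Plant→n4, Plant→n5}.

4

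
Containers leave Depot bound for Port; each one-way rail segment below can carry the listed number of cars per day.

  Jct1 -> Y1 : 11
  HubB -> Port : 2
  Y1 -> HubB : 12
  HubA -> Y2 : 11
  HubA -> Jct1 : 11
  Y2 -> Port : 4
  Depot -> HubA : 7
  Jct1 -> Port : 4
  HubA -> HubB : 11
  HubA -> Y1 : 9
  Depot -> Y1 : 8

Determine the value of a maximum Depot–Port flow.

Augment Depot→Y1→HubB→Port: bottleneck 2, flow now 2.
Augment Depot→HubA→Y2→Port: bottleneck 4, flow now 6.
Augment Depot→HubA→Jct1→Port: bottleneck 3, flow now 9.
No augmenting path remains; maximum flow = 9.
In the residual graph, reachable from Depot: {Depot, Y1, HubB}.
Min-cut edges: Depot→HubA (7), HubB→Port (2); capacity 7 + 2 = 9.
This cut is saturated, so no flow can exceed 9.

9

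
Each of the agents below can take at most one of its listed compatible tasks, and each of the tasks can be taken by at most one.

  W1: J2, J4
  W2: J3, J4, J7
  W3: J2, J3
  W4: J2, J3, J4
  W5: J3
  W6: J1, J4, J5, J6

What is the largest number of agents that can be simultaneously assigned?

5

Unit-capacity flow: source→left, listed edges, right→sink; max matching = max flow.
Augmenting path W1→J2 (+1); matched 1.
Augmenting path W2→J3 (+1); matched 2.
Augmenting path W4→J4 (+1); matched 3.
Augmenting path W6→J1 (+1); matched 4.
Augmenting path W3→J3→W2→J7 (+1); matched 5.
No augmenting path remains; maximum matching = 5.
König certificate: {W2, W6, J2, J3, J4} is a vertex cover of size 5 (every listed pair touches it), so no matching can be larger.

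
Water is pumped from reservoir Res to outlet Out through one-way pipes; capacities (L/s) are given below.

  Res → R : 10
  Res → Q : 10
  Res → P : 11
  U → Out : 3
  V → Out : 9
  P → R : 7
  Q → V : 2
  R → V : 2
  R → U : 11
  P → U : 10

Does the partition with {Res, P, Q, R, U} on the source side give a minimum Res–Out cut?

Yes — it is a minimum cut (capacity 7).

Given cut capacity: 2 + 2 + 3 = 7.
Augment Res→P→U→Out: bottleneck 3, flow now 3.
Augment Res→Q→V→Out: bottleneck 2, flow now 5.
Augment Res→R→V→Out: bottleneck 2, flow now 7.
No augmenting path remains; maximum flow = 7.
Cut capacity 7 equals the max flow, so it is a minimum cut.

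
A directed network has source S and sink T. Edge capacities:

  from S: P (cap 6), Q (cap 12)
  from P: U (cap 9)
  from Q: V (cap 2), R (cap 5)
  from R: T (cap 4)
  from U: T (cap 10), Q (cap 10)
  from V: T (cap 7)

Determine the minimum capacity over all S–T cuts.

Augment S→P→U→T: bottleneck 6, flow now 6.
Augment S→Q→R→T: bottleneck 4, flow now 10.
Augment S→Q→V→T: bottleneck 2, flow now 12.
No augmenting path remains; maximum flow = 12.
By max-flow min-cut, the minimum cut capacity equals the max flow.
In the residual graph, reachable from S: {S, Q, R}.
Min-cut edges: S→P (6), Q→V (2), R→T (4); capacity 6 + 2 + 4 = 12.

12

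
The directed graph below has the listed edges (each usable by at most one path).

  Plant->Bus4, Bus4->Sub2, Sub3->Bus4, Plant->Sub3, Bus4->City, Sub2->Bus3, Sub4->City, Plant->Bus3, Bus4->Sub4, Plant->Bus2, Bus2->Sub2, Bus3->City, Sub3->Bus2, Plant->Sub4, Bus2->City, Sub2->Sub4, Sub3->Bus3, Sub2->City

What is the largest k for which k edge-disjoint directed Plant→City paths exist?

5

Assign every edge capacity 1; by Menger, the answer equals the max flow.
Path Plant→Bus2→City (+1); total 1.
Path Plant→Bus4→City (+1); total 2.
Path Plant→Sub4→City (+1); total 3.
Path Plant→Bus3→City (+1); total 4.
Path Plant→Sub3→Bus2→Sub2→City (+1); total 5.
No residual Plant→City path; max flow = 5.
Certifying cut of size 5: {Plant→Bus2, Plant→Bus3, Plant→Bus4, Plant→Sub3, Plant→Sub4}.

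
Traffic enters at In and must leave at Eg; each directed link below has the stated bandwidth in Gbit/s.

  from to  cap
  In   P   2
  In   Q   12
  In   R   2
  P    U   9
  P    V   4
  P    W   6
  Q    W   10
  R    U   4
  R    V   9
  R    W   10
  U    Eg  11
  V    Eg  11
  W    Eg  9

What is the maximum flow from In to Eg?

Augment In→P→U→Eg: bottleneck 2, flow now 2.
Augment In→Q→W→Eg: bottleneck 9, flow now 11.
Augment In→R→U→Eg: bottleneck 2, flow now 13.
No augmenting path remains; maximum flow = 13.
In the residual graph, reachable from In: {In, Q, W}.
Min-cut edges: In→P (2), In→R (2), W→Eg (9); capacity 2 + 2 + 9 = 13.
This cut is saturated, so no flow can exceed 13.

13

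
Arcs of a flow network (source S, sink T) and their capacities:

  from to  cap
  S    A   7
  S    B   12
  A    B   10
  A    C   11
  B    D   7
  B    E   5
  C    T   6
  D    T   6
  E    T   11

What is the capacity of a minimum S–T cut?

Augment S→A→C→T: bottleneck 6, flow now 6.
Augment S→B→D→T: bottleneck 6, flow now 12.
Augment S→B→E→T: bottleneck 5, flow now 17.
No augmenting path remains; maximum flow = 17.
By max-flow min-cut, the minimum cut capacity equals the max flow.
In the residual graph, reachable from S: {S, A, B, C, D}.
Min-cut edges: B→E (5), C→T (6), D→T (6); capacity 5 + 6 + 6 = 17.

17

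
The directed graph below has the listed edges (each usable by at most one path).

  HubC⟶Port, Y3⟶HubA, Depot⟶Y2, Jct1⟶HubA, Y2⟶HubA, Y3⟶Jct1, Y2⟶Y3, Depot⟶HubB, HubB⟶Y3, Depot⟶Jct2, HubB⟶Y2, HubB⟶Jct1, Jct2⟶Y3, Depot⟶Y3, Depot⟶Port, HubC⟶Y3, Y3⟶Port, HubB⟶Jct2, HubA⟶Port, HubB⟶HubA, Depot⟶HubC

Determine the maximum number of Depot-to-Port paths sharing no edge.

Assign every edge capacity 1; by Menger, the answer equals the max flow.
Path Depot→Port (+1); total 1.
Path Depot→HubC→Port (+1); total 2.
Path Depot→Y3→Port (+1); total 3.
Path Depot→HubB→HubA→Port (+1); total 4.
No residual Depot→Port path; max flow = 4.
Certifying cut of size 4: {Depot→HubC, Depot→Port, HubA→Port, Y3→Port}.

4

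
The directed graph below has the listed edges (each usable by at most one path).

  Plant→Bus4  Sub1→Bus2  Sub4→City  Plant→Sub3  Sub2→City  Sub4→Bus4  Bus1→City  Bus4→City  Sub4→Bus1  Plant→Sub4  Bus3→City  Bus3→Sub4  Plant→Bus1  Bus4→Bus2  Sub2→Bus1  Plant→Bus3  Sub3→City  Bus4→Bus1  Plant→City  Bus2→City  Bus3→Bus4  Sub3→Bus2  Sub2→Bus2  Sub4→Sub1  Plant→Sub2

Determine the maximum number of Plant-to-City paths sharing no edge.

7

Assign every edge capacity 1; by Menger, the answer equals the max flow.
Path Plant→City (+1); total 1.
Path Plant→Bus3→City (+1); total 2.
Path Plant→Sub4→City (+1); total 3.
Path Plant→Sub2→City (+1); total 4.
Path Plant→Sub3→City (+1); total 5.
Path Plant→Bus4→City (+1); total 6.
Path Plant→Bus1→City (+1); total 7.
No residual Plant→City path; max flow = 7.
Certifying cut of size 7: {Plant→Bus1, Plant→Bus3, Plant→Bus4, Plant→City, Plant→Sub2, Plant→Sub3, Plant→Sub4}.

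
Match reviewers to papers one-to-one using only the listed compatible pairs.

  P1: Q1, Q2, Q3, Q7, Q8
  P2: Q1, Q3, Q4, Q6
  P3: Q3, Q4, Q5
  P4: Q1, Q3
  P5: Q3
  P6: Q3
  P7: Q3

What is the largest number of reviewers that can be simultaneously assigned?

5

Unit-capacity flow: source→left, listed edges, right→sink; max matching = max flow.
Augmenting path P1→Q1 (+1); matched 1.
Augmenting path P2→Q3 (+1); matched 2.
Augmenting path P3→Q4 (+1); matched 3.
Augmenting path P4→Q1→P1→Q2 (+1); matched 4.
Augmenting path P5→Q3→P2→Q6 (+1); matched 5.
No augmenting path remains; maximum matching = 5.
König certificate: {P1, P2, P3, P4, Q3} is a vertex cover of size 5 (every listed pair touches it), so no matching can be larger.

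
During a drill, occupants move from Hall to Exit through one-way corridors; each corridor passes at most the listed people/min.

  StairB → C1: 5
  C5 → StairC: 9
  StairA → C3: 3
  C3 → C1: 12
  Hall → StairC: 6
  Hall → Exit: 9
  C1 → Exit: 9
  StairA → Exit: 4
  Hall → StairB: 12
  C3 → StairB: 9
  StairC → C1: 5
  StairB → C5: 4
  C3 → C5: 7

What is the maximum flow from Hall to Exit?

18

Augment Hall→Exit: bottleneck 9, flow now 9.
Augment Hall→StairB→C1→Exit: bottleneck 5, flow now 14.
Augment Hall→StairC→C1→Exit: bottleneck 4, flow now 18.
No augmenting path remains; maximum flow = 18.
In the residual graph, reachable from Hall: {Hall, StairB, C5, StairC, C1}.
Min-cut edges: Hall→Exit (9), C1→Exit (9); capacity 9 + 9 = 18.
This cut is saturated, so no flow can exceed 18.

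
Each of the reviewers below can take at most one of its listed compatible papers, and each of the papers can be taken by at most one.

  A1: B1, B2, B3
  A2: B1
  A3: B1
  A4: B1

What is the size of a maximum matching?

2

Unit-capacity flow: source→left, listed edges, right→sink; max matching = max flow.
Augmenting path A1→B1 (+1); matched 1.
Augmenting path A2→B1→A1→B2 (+1); matched 2.
No augmenting path remains; maximum matching = 2.
König certificate: {A1, B1} is a vertex cover of size 2 (every listed pair touches it), so no matching can be larger.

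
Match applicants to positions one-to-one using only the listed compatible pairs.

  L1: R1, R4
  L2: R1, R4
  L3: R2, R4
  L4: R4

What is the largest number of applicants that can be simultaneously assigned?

3

Unit-capacity flow: source→left, listed edges, right→sink; max matching = max flow.
Augmenting path L1→R1 (+1); matched 1.
Augmenting path L2→R4 (+1); matched 2.
Augmenting path L3→R2 (+1); matched 3.
No augmenting path remains; maximum matching = 3.
König certificate: {L3, R1, R4} is a vertex cover of size 3 (every listed pair touches it), so no matching can be larger.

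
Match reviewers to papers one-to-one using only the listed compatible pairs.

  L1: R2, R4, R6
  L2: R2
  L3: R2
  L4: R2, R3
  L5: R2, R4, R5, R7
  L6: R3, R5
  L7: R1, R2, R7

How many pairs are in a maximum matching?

6

Unit-capacity flow: source→left, listed edges, right→sink; max matching = max flow.
Augmenting path L1→R2 (+1); matched 1.
Augmenting path L4→R3 (+1); matched 2.
Augmenting path L5→R4 (+1); matched 3.
Augmenting path L6→R5 (+1); matched 4.
Augmenting path L7→R1 (+1); matched 5.
Augmenting path L2→R2→L1→R6 (+1); matched 6.
No augmenting path remains; maximum matching = 6.
König certificate: {L1, L4, L5, L6, L7, R2} is a vertex cover of size 6 (every listed pair touches it), so no matching can be larger.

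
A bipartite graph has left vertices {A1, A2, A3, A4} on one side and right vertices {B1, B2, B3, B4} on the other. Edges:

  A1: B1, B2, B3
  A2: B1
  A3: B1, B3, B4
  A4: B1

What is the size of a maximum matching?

3

Unit-capacity flow: source→left, listed edges, right→sink; max matching = max flow.
Augmenting path A1→B1 (+1); matched 1.
Augmenting path A3→B3 (+1); matched 2.
Augmenting path A2→B1→A1→B2 (+1); matched 3.
No augmenting path remains; maximum matching = 3.
König certificate: {A1, A3, B1} is a vertex cover of size 3 (every listed pair touches it), so no matching can be larger.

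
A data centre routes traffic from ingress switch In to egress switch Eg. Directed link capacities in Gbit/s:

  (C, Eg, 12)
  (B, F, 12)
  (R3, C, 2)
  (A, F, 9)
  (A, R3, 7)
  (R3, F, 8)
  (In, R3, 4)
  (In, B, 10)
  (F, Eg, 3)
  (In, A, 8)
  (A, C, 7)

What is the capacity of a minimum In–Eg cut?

12

Augment In→A→F→Eg: bottleneck 3, flow now 3.
Augment In→A→C→Eg: bottleneck 5, flow now 8.
Augment In→R3→C→Eg: bottleneck 2, flow now 10.
Augment In→B→F→A→C→Eg: bottleneck 2, flow now 12. (uses reverse residual edge)
No augmenting path remains; maximum flow = 12.
By max-flow min-cut, the minimum cut capacity equals the max flow.
In the residual graph, reachable from In: {In, A, B, R3, F}.
Min-cut edges: A→C (7), R3→C (2), F→Eg (3); capacity 7 + 2 + 3 = 12.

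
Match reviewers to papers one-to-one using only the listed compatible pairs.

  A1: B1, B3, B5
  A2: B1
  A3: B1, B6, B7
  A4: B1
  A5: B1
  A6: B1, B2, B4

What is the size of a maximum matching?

Unit-capacity flow: source→left, listed edges, right→sink; max matching = max flow.
Augmenting path A1→B1 (+1); matched 1.
Augmenting path A3→B6 (+1); matched 2.
Augmenting path A6→B2 (+1); matched 3.
Augmenting path A2→B1→A1→B3 (+1); matched 4.
No augmenting path remains; maximum matching = 4.
König certificate: {A1, A3, A6, B1} is a vertex cover of size 4 (every listed pair touches it), so no matching can be larger.

4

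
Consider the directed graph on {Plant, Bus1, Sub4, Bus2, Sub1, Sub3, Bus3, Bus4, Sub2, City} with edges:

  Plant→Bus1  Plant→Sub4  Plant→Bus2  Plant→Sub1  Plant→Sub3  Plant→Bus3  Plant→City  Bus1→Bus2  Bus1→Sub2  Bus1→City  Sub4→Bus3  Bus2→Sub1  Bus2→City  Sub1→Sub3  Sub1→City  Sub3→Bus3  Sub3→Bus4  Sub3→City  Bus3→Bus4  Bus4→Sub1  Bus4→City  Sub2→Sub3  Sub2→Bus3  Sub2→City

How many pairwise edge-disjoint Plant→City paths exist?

Assign every edge capacity 1; by Menger, the answer equals the max flow.
Path Plant→City (+1); total 1.
Path Plant→Bus1→City (+1); total 2.
Path Plant→Bus2→City (+1); total 3.
Path Plant→Sub1→City (+1); total 4.
Path Plant→Sub3→City (+1); total 5.
Path Plant→Bus3→Bus4→City (+1); total 6.
No residual Plant→City path; max flow = 6.
Certifying cut of size 6: {Bus3→Bus4, Plant→Bus1, Plant→Bus2, Plant→City, Plant→Sub1, Plant→Sub3}.

6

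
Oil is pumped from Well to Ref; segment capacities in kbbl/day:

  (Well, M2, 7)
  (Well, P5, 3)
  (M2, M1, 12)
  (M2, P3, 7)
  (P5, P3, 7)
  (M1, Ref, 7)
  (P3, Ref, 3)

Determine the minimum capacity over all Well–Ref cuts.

10

Augment Well→M2→M1→Ref: bottleneck 7, flow now 7.
Augment Well→P5→P3→Ref: bottleneck 3, flow now 10.
No augmenting path remains; maximum flow = 10.
By max-flow min-cut, the minimum cut capacity equals the max flow.
In the residual graph, reachable from Well: {Well}.
Min-cut edges: Well→M2 (7), Well→P5 (3); capacity 7 + 3 = 10.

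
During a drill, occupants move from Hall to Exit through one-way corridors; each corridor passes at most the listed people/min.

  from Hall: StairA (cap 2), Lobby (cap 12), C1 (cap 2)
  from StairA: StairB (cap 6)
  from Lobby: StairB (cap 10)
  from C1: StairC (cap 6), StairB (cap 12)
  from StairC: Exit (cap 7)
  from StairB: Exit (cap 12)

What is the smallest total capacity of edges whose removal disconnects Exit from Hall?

Augment Hall→StairA→StairB→Exit: bottleneck 2, flow now 2.
Augment Hall→Lobby→StairB→Exit: bottleneck 10, flow now 12.
Augment Hall→C1→StairC→Exit: bottleneck 2, flow now 14.
No augmenting path remains; maximum flow = 14.
By max-flow min-cut, the minimum cut capacity equals the max flow.
In the residual graph, reachable from Hall: {Hall, Lobby}.
Min-cut edges: Hall→StairA (2), Hall→C1 (2), Lobby→StairB (10); capacity 2 + 2 + 10 = 14.

14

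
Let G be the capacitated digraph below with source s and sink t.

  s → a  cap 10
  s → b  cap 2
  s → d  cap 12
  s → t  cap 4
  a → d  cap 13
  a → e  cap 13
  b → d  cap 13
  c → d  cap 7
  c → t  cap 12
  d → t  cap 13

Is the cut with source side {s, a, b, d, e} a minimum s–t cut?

Given cut capacity: 4 + 13 = 17.
Augment s→t: bottleneck 4, flow now 4.
Augment s→d→t: bottleneck 12, flow now 16.
Augment s→a→d→t: bottleneck 1, flow now 17.
No augmenting path remains; maximum flow = 17.
Cut capacity 17 equals the max flow, so it is a minimum cut.

Yes — it is a minimum cut (capacity 17).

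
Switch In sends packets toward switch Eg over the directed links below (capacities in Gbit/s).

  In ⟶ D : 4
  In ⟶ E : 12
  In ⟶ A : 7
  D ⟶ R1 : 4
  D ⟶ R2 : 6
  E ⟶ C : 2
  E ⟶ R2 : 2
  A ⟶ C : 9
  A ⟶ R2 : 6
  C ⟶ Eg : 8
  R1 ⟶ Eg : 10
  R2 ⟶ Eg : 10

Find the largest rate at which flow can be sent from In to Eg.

15

Augment In→D→R1→Eg: bottleneck 4, flow now 4.
Augment In→E→C→Eg: bottleneck 2, flow now 6.
Augment In→E→R2→Eg: bottleneck 2, flow now 8.
Augment In→A→C→Eg: bottleneck 6, flow now 14.
Augment In→A→R2→Eg: bottleneck 1, flow now 15.
No augmenting path remains; maximum flow = 15.
In the residual graph, reachable from In: {In, E}.
Min-cut edges: In→D (4), In→A (7), E→C (2), E→R2 (2); capacity 4 + 7 + 2 + 2 = 15.
This cut is saturated, so no flow can exceed 15.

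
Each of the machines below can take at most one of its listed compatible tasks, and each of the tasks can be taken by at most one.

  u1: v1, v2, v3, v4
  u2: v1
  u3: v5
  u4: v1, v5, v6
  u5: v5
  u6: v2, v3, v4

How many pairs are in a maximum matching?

Unit-capacity flow: source→left, listed edges, right→sink; max matching = max flow.
Augmenting path u1→v1 (+1); matched 1.
Augmenting path u3→v5 (+1); matched 2.
Augmenting path u4→v6 (+1); matched 3.
Augmenting path u6→v2 (+1); matched 4.
Augmenting path u2→v1→u1→v3 (+1); matched 5.
No augmenting path remains; maximum matching = 5.
König certificate: {u1, u2, u4, u6, v5} is a vertex cover of size 5 (every listed pair touches it), so no matching can be larger.

5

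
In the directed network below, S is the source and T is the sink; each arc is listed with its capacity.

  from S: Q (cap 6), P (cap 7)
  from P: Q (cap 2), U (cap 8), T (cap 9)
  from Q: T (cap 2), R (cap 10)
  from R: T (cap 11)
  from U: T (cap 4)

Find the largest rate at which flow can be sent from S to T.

13

Augment S→P→T: bottleneck 7, flow now 7.
Augment S→Q→T: bottleneck 2, flow now 9.
Augment S→Q→R→T: bottleneck 4, flow now 13.
No augmenting path remains; maximum flow = 13.
In the residual graph, reachable from S: {S}.
Min-cut edges: S→P (7), S→Q (6); capacity 7 + 6 = 13.
This cut is saturated, so no flow can exceed 13.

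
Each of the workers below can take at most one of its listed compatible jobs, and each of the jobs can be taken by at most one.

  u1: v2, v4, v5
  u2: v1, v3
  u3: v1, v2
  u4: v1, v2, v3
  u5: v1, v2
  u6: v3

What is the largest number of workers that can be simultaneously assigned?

4

Unit-capacity flow: source→left, listed edges, right→sink; max matching = max flow.
Augmenting path u1→v2 (+1); matched 1.
Augmenting path u2→v1 (+1); matched 2.
Augmenting path u4→v3 (+1); matched 3.
Augmenting path u3→v2→u1→v4 (+1); matched 4.
No augmenting path remains; maximum matching = 4.
König certificate: {u1, v1, v2, v3} is a vertex cover of size 4 (every listed pair touches it), so no matching can be larger.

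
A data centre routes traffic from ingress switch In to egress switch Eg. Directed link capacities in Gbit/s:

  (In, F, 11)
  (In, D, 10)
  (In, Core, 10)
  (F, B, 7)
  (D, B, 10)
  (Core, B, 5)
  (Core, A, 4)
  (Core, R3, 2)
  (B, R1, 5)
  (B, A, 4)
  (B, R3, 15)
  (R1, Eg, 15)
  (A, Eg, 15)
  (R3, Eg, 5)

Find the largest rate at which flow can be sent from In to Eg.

Augment In→Core→A→Eg: bottleneck 4, flow now 4.
Augment In→Core→R3→Eg: bottleneck 2, flow now 6.
Augment In→F→B→R1→Eg: bottleneck 5, flow now 11.
Augment In→F→B→A→Eg: bottleneck 2, flow now 13.
Augment In→D→B→A→Eg: bottleneck 2, flow now 15.
Augment In→D→B→R3→Eg: bottleneck 3, flow now 18.
No augmenting path remains; maximum flow = 18.
In the residual graph, reachable from In: {In, F, D, Core, B, R3}.
Min-cut edges: Core→A (4), B→R1 (5), B→A (4), R3→Eg (5); capacity 4 + 5 + 4 + 5 = 18.
This cut is saturated, so no flow can exceed 18.

18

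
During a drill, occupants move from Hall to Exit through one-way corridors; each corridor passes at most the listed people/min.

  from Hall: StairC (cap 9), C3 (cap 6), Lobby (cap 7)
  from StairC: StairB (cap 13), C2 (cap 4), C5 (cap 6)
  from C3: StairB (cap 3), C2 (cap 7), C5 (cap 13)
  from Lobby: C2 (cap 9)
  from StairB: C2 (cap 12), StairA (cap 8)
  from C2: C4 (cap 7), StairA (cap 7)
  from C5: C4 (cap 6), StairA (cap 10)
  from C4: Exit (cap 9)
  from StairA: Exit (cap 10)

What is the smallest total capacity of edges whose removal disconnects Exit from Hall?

19

Augment Hall→StairC→StairB→StairA→Exit: bottleneck 8, flow now 8.
Augment Hall→StairC→C2→C4→Exit: bottleneck 1, flow now 9.
Augment Hall→C3→C2→C4→Exit: bottleneck 6, flow now 15.
Augment Hall→Lobby→C2→StairA→Exit: bottleneck 2, flow now 17.
Augment Hall→Lobby→C2→StairC→C5→C4→Exit: bottleneck 1, flow now 18. (uses reverse residual edge)
Augment Hall→Lobby→C2→C3→C5→C4→Exit: bottleneck 1, flow now 19. (uses reverse residual edge)
No augmenting path remains; maximum flow = 19.
By max-flow min-cut, the minimum cut capacity equals the max flow.
In the residual graph, reachable from Hall: {Hall, StairC, C3, Lobby, StairB, C2, C5, C4, StairA}.
Min-cut edges: C4→Exit (9), StairA→Exit (10); capacity 9 + 10 = 19.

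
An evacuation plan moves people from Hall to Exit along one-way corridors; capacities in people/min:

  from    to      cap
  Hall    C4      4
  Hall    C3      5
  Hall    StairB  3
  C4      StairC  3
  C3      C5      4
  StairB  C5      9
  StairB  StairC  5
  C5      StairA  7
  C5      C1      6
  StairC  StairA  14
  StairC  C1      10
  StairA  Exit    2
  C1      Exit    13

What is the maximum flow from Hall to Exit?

10

Augment Hall→C4→StairC→StairA→Exit: bottleneck 2, flow now 2.
Augment Hall→C4→StairC→C1→Exit: bottleneck 1, flow now 3.
Augment Hall→C3→C5→C1→Exit: bottleneck 4, flow now 7.
Augment Hall→StairB→C5→C1→Exit: bottleneck 2, flow now 9.
Augment Hall→StairB→StairC→C1→Exit: bottleneck 1, flow now 10.
No augmenting path remains; maximum flow = 10.
In the residual graph, reachable from Hall: {Hall, C4, C3}.
Min-cut edges: Hall→StairB (3), C4→StairC (3), C3→C5 (4); capacity 3 + 3 + 4 = 10.
This cut is saturated, so no flow can exceed 10.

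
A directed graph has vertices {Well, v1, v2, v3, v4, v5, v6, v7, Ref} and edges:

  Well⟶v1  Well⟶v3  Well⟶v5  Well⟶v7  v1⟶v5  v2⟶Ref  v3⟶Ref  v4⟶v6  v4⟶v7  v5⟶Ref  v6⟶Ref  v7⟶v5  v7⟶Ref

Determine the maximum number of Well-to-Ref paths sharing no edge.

3

Assign every edge capacity 1; by Menger, the answer equals the max flow.
Path Well→v3→Ref (+1); total 1.
Path Well→v5→Ref (+1); total 2.
Path Well→v7→Ref (+1); total 3.
No residual Well→Ref path; max flow = 3.
Certifying cut of size 3: {Well→v3, Well→v7, v5→Ref}.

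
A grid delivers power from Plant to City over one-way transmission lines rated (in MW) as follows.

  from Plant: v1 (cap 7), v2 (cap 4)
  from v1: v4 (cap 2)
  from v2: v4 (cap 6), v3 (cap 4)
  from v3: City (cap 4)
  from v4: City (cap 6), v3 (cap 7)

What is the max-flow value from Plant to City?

Augment Plant→v1→v4→City: bottleneck 2, flow now 2.
Augment Plant→v2→v3→City: bottleneck 4, flow now 6.
No augmenting path remains; maximum flow = 6.
In the residual graph, reachable from Plant: {Plant, v1}.
Min-cut edges: Plant→v2 (4), v1→v4 (2); capacity 4 + 2 = 6.
This cut is saturated, so no flow can exceed 6.

6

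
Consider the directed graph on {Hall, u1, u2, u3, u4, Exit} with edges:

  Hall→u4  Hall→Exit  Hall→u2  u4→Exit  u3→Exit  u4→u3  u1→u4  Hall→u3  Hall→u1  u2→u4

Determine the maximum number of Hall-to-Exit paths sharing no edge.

3

Assign every edge capacity 1; by Menger, the answer equals the max flow.
Path Hall→Exit (+1); total 1.
Path Hall→u3→Exit (+1); total 2.
Path Hall→u4→Exit (+1); total 3.
No residual Hall→Exit path; max flow = 3.
Certifying cut of size 3: {Hall→Exit, u3→Exit, u4→Exit}.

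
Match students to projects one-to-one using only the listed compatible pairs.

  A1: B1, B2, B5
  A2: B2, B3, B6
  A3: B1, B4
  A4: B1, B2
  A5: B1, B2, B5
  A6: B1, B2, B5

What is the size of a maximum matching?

5

Unit-capacity flow: source→left, listed edges, right→sink; max matching = max flow.
Augmenting path A1→B1 (+1); matched 1.
Augmenting path A2→B2 (+1); matched 2.
Augmenting path A3→B4 (+1); matched 3.
Augmenting path A5→B5 (+1); matched 4.
Augmenting path A4→B2→A2→B3 (+1); matched 5.
No augmenting path remains; maximum matching = 5.
König certificate: {A2, A3, B1, B2, B5} is a vertex cover of size 5 (every listed pair touches it), so no matching can be larger.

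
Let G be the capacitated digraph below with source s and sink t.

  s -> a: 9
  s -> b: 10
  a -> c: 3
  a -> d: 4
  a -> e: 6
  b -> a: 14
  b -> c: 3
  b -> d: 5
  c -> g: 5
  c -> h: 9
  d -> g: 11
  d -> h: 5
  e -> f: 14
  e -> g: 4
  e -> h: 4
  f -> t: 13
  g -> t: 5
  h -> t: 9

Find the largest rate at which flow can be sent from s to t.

Augment s→a→c→g→t: bottleneck 3, flow now 3.
Augment s→a→d→g→t: bottleneck 2, flow now 5.
Augment s→a→d→h→t: bottleneck 2, flow now 7.
Augment s→a→e→f→t: bottleneck 2, flow now 9.
Augment s→b→c→h→t: bottleneck 3, flow now 12.
Augment s→b→d→h→t: bottleneck 3, flow now 15.
Augment s→b→a→e→f→t: bottleneck 4, flow now 19.
No augmenting path remains; maximum flow = 19.
In the residual graph, reachable from s: {s}.
Min-cut edges: s→a (9), s→b (10); capacity 9 + 10 = 19.
This cut is saturated, so no flow can exceed 19.

19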